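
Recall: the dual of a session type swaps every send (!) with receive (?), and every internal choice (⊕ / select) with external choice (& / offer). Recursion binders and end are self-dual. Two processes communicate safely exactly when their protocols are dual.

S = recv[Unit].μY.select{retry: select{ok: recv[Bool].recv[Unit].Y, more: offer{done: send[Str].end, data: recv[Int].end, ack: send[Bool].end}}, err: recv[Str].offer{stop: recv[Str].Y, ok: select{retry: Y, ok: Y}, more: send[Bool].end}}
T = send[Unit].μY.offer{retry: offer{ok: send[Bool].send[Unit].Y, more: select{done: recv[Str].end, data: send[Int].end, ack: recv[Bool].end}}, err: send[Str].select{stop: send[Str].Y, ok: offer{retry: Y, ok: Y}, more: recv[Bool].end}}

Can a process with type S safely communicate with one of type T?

recv[Unit] vs send[Unit]  match
  μY vs μY  match (binder kept)
    select{retry,err} vs offer{retry,err}  match labels match
      case retry:
        select{ok,more} vs offer{ok,more}  match labels match
          case ok:
            recv[Bool] vs send[Bool]  match
              recv[Unit] vs send[Unit]  match
                Y vs Y  match
          case more:
            offer{done,data,ack} vs select{done,data,ack}  match labels match
              case done:
                send[Str] vs recv[Str]  match
                  end vs end  match
              case data:
                recv[Int] vs send[Int]  match
                  end vs end  match
              case ack:
                send[Bool] vs recv[Bool]  match
                  end vs end  match
      case err:
        recv[Str] vs send[Str]  match
          offer{stop,ok,more} vs select{stop,ok,more}  match labels match
            case stop:
              recv[Str] vs send[Str]  match
                Y vs Y  match
            case ok:
              select{retry,ok} vs offer{retry,ok}  match labels match
                case retry:
                  Y vs Y  match
                case ok:
                  Y vs Y  match
            case more:
              send[Bool] vs recv[Bool]  match
                end vs end  match

YES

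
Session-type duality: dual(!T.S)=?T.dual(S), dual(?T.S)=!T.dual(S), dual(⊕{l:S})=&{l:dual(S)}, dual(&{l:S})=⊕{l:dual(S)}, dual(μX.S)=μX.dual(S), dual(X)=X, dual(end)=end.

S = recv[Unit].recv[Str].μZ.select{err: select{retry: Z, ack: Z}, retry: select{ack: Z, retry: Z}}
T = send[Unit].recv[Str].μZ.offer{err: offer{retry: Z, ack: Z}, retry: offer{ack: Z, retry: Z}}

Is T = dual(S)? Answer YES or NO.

NO

recv[Unit] vs send[Unit]  ✓
  recv[Str] vs recv[Str]  ✗ same direction on both sides — not dual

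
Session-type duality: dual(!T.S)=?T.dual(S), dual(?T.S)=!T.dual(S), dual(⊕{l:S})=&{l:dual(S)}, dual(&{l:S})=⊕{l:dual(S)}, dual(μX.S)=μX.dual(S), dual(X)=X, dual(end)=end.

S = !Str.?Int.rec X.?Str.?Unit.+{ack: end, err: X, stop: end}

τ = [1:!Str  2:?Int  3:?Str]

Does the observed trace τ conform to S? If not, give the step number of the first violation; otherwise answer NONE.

NONE

step 1: !Str  match  now at ?Int.rec X.…
step 2: ?Int  match  now at rec X.…
step 3: ?Str  match  now at ?Unit.+{ack: end, err: rec X.…, stop: end}
τ conforms to S (length 3)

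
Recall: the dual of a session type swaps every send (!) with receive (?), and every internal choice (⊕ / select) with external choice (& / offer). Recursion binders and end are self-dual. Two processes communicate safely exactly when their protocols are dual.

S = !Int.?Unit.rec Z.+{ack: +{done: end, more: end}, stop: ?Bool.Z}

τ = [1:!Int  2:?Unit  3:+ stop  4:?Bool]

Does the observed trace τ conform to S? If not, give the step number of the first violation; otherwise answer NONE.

NONE

[1] !Int  ✓  state: ?Unit.rec Z.…
[2] ?Unit  ✓  state: rec Z.…
[3] + stop  ✓  state: ?Bool.rec Z.…
[4] ?Bool  ✓  state: rec Z.…
all 4 steps conform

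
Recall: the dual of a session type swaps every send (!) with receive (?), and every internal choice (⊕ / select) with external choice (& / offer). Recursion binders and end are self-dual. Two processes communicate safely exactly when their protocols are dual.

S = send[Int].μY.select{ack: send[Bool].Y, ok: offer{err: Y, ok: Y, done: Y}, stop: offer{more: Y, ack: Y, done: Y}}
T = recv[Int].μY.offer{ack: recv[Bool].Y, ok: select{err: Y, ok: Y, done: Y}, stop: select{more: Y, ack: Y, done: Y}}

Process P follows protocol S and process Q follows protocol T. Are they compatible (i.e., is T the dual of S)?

YES

send[Int] | recv[Int]  match
  μY | μY  match (binder kept)
    select{ack,ok,stop} | offer{ack,ok,stop}  match labels match
      case ack:
        send[Bool] | recv[Bool]  match
          Y | Y  match
      case ok:
        offer{err,ok,done} | select{err,ok,done}  match labels match
          case err:
            Y | Y  match
          case ok:
            Y | Y  match
          case done:
            Y | Y  match
      case stop:
        offer{more,ack,done} | select{more,ack,done}  match labels match
          case more:
            Y | Y  match
          case ack:
            Y | Y  match
          case done:
            Y | Y  match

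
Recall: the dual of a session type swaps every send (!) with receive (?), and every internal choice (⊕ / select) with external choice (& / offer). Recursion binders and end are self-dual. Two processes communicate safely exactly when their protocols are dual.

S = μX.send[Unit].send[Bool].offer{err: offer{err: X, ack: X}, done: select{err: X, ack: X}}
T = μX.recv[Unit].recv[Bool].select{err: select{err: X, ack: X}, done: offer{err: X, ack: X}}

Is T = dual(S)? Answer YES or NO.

YES

μX | μX  ✓ (μ self-dual)
  send[Unit] | recv[Unit]  ✓
    send[Bool] | recv[Bool]  ✓
      offer{err,done} | select{err,done}  ✓ same labels
        case err:
          offer{err,ack} | select{err,ack}  ✓ same labels
            case err:
              X | X  ✓
            case ack:
              X | X  ✓
        case done:
          select{err,ack} | offer{err,ack}  ✓ same labels
            case err:
              X | X  ✓
            case ack:
              X | X  ✓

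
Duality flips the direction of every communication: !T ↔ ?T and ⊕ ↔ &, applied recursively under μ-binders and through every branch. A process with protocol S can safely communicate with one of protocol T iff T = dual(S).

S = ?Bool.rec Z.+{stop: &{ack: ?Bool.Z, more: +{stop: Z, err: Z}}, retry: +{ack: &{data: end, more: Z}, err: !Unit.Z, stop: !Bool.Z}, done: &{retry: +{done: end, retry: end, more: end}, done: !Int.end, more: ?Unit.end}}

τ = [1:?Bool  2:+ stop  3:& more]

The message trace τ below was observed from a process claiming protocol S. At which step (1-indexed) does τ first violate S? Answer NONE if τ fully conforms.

NONE

[1] ?Bool  ok  residual = rec Z.…
[2] + stop  ok  residual = &{ack: ?Bool.rec Z.…, more: +{stop: rec Z.…, err: rec Z.…}}
[3] & more  ok  residual = +{stop: rec Z.…, err: rec Z.…}
all 3 steps conform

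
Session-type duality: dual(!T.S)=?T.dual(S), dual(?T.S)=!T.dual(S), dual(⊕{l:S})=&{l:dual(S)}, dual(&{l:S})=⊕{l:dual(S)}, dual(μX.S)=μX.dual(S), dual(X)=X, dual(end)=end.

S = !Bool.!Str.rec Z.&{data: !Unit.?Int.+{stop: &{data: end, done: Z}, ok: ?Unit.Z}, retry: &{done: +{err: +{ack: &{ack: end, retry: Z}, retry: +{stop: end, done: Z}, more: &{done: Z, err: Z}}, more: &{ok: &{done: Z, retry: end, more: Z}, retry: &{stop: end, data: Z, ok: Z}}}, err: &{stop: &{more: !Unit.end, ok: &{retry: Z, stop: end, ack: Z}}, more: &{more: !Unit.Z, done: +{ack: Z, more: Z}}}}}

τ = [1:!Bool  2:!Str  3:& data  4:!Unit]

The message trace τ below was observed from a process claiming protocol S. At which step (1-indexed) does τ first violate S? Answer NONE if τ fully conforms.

NONE

[1] !Bool  match  state: !Str.rec Z.…
[2] !Str  match  state: rec Z.…
[3] & data  match  state: !Unit.?Int.+{stop: &{data: end, done: rec Z.…}, ok: ?Unit.rec Z.…}
[4] !Unit  match  state: ?Int.+{stop: &{data: end, done: rec Z.…}, ok: ?Unit.rec Z.…}
trace exhausted — no violation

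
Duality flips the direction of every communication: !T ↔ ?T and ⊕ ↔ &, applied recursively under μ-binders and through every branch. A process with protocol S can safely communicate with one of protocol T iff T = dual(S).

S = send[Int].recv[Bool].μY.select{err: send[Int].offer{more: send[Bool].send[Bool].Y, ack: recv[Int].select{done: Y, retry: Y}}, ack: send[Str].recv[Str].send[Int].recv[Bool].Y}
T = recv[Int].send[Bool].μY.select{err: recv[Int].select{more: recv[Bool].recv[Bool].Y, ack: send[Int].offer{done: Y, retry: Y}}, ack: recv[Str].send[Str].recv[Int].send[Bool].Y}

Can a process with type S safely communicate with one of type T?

NO

send[Int] ‖ recv[Int]  ✓
  recv[Bool] ‖ send[Bool]  ✓
    μY ‖ μY  ✓ (μ self-dual)
      select{err,ack} ‖ select{err,ack}  ✗ choice polarity not flipped — not dual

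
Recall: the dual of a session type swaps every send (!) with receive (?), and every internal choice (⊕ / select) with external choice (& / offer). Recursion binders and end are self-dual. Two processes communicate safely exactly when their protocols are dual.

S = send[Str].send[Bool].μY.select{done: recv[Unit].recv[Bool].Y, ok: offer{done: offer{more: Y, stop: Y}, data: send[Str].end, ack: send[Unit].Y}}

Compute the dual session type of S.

send[Str] = recv[Str]
  send[Bool] = recv[Bool]
    μY = μY  (μ self-dual)
      select{done,ok} = offer{done,ok}  (select→offer)
        • done:
          recv[Unit] = send[Unit]
            recv[Bool] = send[Bool]
              Y ↦ Y
        • ok:
          offer{done,data,ack} = select{done,data,ack}  (offer→select)
            • done:
              offer{more,stop} = select{more,stop}  (offer→select)
                • more:
                  Y ↦ Y
                • stop:
                  Y ↦ Y
            • data:
              send[Str] = recv[Str]
                end ↦ end
            • ack:
              send[Unit] = recv[Unit]
                Y ↦ Y

recv[Str].recv[Bool].μY.offer{done: send[Unit].send[Bool].Y, ok: select{done: select{more: Y, stop: Y}, data: recv[Str].end, ack: recv[Unit].Y}}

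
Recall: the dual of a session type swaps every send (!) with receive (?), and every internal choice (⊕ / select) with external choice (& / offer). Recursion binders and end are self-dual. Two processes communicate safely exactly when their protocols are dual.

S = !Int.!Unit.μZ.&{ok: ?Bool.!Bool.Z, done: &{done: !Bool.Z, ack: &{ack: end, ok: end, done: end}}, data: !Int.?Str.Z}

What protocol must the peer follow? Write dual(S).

?Int.?Unit.μZ.⊕{ok: !Bool.?Bool.Z, done: ⊕{done: ?Bool.Z, ack: ⊕{ack: end, ok: end, done: end}}, data: ?Int.!Str.Z}

!Int = ?Int
  !Unit = ?Unit
    μZ = μZ  (binder kept)
      &{ok,done,data} = ⊕{ok,done,data}  (&→⊕)
        [ok]
          ?Bool = !Bool
            !Bool = ?Bool
              Z self-dual
        [done]
          &{done,ack} = ⊕{done,ack}  (&→⊕)
            [done]
              !Bool = ?Bool
                Z self-dual
            [ack]
              &{ack,ok,done} = ⊕{ack,ok,done}  (&→⊕)
                [ack]
                  end self-dual
                [ok]
                  end self-dual
                [done]
                  end self-dual
        [data]
          !Int = ?Int
            ?Str = !Str
              Z self-dual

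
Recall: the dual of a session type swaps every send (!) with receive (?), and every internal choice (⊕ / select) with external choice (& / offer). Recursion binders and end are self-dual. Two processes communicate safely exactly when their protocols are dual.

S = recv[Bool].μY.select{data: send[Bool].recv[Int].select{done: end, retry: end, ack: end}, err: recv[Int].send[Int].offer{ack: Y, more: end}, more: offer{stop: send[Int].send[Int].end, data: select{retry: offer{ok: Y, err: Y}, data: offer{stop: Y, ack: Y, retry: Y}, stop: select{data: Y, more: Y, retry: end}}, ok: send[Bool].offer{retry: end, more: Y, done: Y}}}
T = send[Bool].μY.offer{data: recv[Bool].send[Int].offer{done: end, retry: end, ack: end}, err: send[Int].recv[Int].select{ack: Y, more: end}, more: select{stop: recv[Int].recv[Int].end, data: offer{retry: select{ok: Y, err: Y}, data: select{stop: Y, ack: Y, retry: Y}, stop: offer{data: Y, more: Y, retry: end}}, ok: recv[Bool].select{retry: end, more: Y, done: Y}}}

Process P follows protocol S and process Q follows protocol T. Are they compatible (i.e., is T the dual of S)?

YES

recv[Bool] | send[Bool]  match
  μY | μY  match (μ self-dual)
    select{data,err,more} | offer{data,err,more}  match labels match
      • data:
        send[Bool] | recv[Bool]  match
          recv[Int] | send[Int]  match
            select{done,retry,ack} | offer{done,retry,ack}  match labels match
              • done:
                end | end  match
              • retry:
                end | end  match
              • ack:
                end | end  match
      • err:
        recv[Int] | send[Int]  match
          send[Int] | recv[Int]  match
            offer{ack,more} | select{ack,more}  match labels match
              • ack:
                Y | Y  match
              • more:
                end | end  match
      • more:
        offer{stop,data,ok} | select{stop,data,ok}  match labels match
          • stop:
            send[Int] | recv[Int]  match
              send[Int] | recv[Int]  match
                end | end  match
          • data:
            select{retry,data,stop} | offer{retry,data,stop}  match labels match
              • retry:
                offer{ok,err} | select{ok,err}  match labels match
                  • ok:
                    Y | Y  match
                  • err:
                    Y | Y  match
              • data:
                offer{stop,ack,retry} | select{stop,ack,retry}  match labels match
                  • stop:
                    Y | Y  match
                  • ack:
                    Y | Y  match
                  • retry:
                    Y | Y  match
              • stop:
                select{data,more,retry} | offer{data,more,retry}  match labels match
                  • data:
                    Y | Y  match
                  • more:
                    Y | Y  match
                  • retry:
                    end | end  match
          • ok:
            send[Bool] | recv[Bool]  match
              offer{retry,more,done} | select{retry,more,done}  match labels match
                • retry:
                  end | end  match
                • more:
                  Y | Y  match
                • done:
                  Y | Y  match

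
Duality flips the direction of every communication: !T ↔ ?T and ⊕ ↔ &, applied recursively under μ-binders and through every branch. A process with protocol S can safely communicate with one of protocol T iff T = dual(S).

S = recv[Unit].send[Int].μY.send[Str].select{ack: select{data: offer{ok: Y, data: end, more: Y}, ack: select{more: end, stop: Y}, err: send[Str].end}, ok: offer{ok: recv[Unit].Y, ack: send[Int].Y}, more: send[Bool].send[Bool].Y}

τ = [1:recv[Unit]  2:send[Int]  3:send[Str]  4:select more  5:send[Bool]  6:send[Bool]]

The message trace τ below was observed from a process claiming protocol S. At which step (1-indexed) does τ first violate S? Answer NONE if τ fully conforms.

NONE

step 1: recv[Unit]  ok  cont: send[Int].μY.…
step 2: send[Int]  ok  cont: μY.…
step 3: send[Str]  ok  cont: select{ack: select{data: offer{ok: μY.…, data: end, more: μY.…}, ack: select{more: end, stop: μY.…}, err: send[Str].end}, ok: offer{ok: recv[Unit].μY.…, ack: send[Int].μY.…}, more: send[Bool].send[Bool].μY.…}
step 4: select more  ok  cont: send[Bool].send[Bool].μY.…
step 5: send[Bool]  ok  cont: send[Bool].μY.…
step 6: send[Bool]  ok  cont: μY.…
trace exhausted — no violation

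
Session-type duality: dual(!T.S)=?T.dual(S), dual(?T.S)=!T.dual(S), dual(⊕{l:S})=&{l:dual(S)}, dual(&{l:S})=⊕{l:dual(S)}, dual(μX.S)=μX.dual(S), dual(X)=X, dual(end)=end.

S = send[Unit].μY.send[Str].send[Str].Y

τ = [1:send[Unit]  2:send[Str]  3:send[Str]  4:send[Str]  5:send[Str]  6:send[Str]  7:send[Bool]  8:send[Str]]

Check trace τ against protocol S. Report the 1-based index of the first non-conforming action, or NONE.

7

@1 send[Unit]  ✓  cont: μY.…
@2 send[Str]  ✓  cont: send[Str].μY.…
@3 send[Str]  ✓  cont: μY.…
@4 send[Str]  ✓  cont: send[Str].μY.…
@5 send[Str]  ✓  cont: μY.…
@6 send[Str]  ✓  cont: send[Str].μY.…
@7 got send[Bool], protocol expects send[Str]  ✗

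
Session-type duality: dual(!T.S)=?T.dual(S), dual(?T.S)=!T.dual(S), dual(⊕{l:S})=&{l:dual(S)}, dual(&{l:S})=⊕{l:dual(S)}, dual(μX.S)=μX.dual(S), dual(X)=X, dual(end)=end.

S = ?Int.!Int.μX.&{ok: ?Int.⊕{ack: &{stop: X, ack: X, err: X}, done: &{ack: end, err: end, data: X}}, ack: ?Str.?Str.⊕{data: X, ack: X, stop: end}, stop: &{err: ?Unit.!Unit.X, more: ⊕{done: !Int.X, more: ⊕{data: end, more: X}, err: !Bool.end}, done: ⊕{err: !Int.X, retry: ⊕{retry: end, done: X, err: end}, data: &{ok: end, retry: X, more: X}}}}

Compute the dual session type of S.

?Int = !Int
  !Int = ?Int
    μX = μX  (binder kept)
      &{ok,ack,stop} = ⊕{ok,ack,stop}  (external→internal)
        [ok]
          ?Int = !Int
            ⊕{ack,done} = &{ack,done}  (internal→external)
              [ack]
                &{stop,ack,err} = ⊕{stop,ack,err}  (external→internal)
                  [stop]
                    X ↦ X
                  [ack]
                    X ↦ X
                  [err]
                    X ↦ X
              [done]
                &{ack,err,data} = ⊕{ack,err,data}  (external→internal)
                  [ack]
                    end ↦ end
                  [err]
                    end ↦ end
                  [data]
                    X ↦ X
        [ack]
          ?Str = !Str
            ?Str = !Str
              ⊕{data,ack,stop} = &{data,ack,stop}  (internal→external)
                [data]
                  X ↦ X
                [ack]
                  X ↦ X
                [stop]
                  end ↦ end
        [stop]
          &{err,more,done} = ⊕{err,more,done}  (external→internal)
            [err]
              ?Unit = !Unit
                !Unit = ?Unit
                  X ↦ X
            [more]
              ⊕{done,more,err} = &{done,more,err}  (internal→external)
                [done]
                  !Int = ?Int
                    X ↦ X
                [more]
                  ⊕{data,more} = &{data,more}  (internal→external)
                    [data]
                      end ↦ end
                    [more]
                      X ↦ X
                [err]
                  !Bool = ?Bool
                    end ↦ end
            [done]
              ⊕{err,retry,data} = &{err,retry,data}  (internal→external)
                [err]
                  !Int = ?Int
                    X ↦ X
                [retry]
                  ⊕{retry,done,err} = &{retry,done,err}  (internal→external)
                    [retry]
                      end ↦ end
                    [done]
                      X ↦ X
                    [err]
                      end ↦ end
                [data]
                  &{ok,retry,more} = ⊕{ok,retry,more}  (external→internal)
                    [ok]
                      end ↦ end
                    [retry]
                      X ↦ X
                    [more]
                      X ↦ X

!Int.?Int.μX.⊕{ok: !Int.&{ack: ⊕{stop: X, ack: X, err: X}, done: ⊕{ack: end, err: end, data: X}}, ack: !Str.!Str.&{data: X, ack: X, stop: end}, stop: ⊕{err: !Unit.?Unit.X, more: &{done: ?Int.X, more: &{data: end, more: X}, err: ?Bool.end}, done: &{err: ?Int.X, retry: &{retry: end, done: X, err: end}, data: ⊕{ok: end, retry: X, more: X}}}}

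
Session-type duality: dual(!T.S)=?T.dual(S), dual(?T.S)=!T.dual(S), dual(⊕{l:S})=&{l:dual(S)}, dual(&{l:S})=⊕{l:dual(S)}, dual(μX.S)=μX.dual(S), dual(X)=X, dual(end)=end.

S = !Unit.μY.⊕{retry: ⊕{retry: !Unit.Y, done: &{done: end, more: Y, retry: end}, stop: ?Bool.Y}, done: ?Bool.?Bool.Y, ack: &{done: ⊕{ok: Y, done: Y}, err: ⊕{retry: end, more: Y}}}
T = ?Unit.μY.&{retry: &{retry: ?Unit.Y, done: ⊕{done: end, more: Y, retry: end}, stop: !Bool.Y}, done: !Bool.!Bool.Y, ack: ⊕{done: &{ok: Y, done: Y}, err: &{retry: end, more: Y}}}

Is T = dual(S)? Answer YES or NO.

!Unit vs ?Unit  match
  μY vs μY  match (μ self-dual)
    ⊕{retry,done,ack} vs &{retry,done,ack}  match label sets agree
      • retry:
        ⊕{retry,done,stop} vs &{retry,done,stop}  match label sets agree
          • retry:
            !Unit vs ?Unit  match
              Y vs Y  match
          • done:
            &{done,more,retry} vs ⊕{done,more,retry}  match label sets agree
              • done:
                end vs end  match
              • more:
                Y vs Y  match
              • retry:
                end vs end  match
          • stop:
            ?Bool vs !Bool  match
              Y vs Y  match
      • done:
        ?Bool vs !Bool  match
          ?Bool vs !Bool  match
            Y vs Y  match
      • ack:
        &{done,err} vs ⊕{done,err}  match label sets agree
          • done:
            ⊕{ok,done} vs &{ok,done}  match label sets agree
              • ok:
                Y vs Y  match
              • done:
                Y vs Y  match
          • err:
            ⊕{retry,more} vs &{retry,more}  match label sets agree
              • retry:
                end vs end  match
              • more:
                Y vs Y  match

YES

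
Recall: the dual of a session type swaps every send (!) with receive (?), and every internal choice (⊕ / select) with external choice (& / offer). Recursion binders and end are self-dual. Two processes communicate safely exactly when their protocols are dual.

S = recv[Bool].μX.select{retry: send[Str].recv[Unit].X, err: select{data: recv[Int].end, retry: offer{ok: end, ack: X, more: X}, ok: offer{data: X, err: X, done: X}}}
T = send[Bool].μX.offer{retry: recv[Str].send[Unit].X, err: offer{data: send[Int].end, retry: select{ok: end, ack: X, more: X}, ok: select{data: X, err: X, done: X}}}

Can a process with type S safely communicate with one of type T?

recv[Bool] vs send[Bool]  ✓
  μX vs μX  ✓ (binder kept)
    select{retry,err} vs offer{retry,err}  ✓ label sets agree
      [retry]
        send[Str] vs recv[Str]  ✓
          recv[Unit] vs send[Unit]  ✓
            X vs X  ✓
      [err]
        select{data,retry,ok} vs offer{data,retry,ok}  ✓ label sets agree
          [data]
            recv[Int] vs send[Int]  ✓
              end vs end  ✓
          [retry]
            offer{ok,ack,more} vs select{ok,ack,more}  ✓ label sets agree
              [ok]
                end vs end  ✓
              [ack]
                X vs X  ✓
              [more]
                X vs X  ✓
          [ok]
            offer{data,err,done} vs select{data,err,done}  ✓ label sets agree
              [data]
                X vs X  ✓
              [err]
                X vs X  ✓
              [done]
                X vs X  ✓

YES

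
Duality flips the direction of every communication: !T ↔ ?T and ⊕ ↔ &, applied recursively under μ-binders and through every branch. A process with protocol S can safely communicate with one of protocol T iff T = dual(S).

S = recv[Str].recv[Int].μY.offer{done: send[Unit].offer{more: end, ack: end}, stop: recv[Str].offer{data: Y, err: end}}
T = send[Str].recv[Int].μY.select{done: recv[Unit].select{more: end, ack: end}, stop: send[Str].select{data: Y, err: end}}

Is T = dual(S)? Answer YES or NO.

NO

recv[Str] ‖ send[Str]  ok
  recv[Int] ‖ recv[Int]  ✗ same direction on both sides — not dual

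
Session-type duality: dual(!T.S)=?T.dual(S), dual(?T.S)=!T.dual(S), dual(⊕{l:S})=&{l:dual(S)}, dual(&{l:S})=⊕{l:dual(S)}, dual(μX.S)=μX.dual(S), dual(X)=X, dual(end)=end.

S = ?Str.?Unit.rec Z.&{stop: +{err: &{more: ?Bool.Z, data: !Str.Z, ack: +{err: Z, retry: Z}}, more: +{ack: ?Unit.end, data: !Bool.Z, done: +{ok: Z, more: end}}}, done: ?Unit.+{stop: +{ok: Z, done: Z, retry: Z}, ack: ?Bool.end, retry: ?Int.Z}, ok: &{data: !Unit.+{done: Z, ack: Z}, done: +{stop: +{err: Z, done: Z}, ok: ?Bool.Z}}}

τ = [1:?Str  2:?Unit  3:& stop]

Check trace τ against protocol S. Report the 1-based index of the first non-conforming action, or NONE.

NONE

[1] ?Str  ✓  cont: ?Unit.rec Z.…
[2] ?Unit  ✓  cont: rec Z.…
[3] & stop  ✓  cont: +{err: &{more: ?Bool.rec Z.…, data: !Str.rec Z.…, ack: +{err: rec Z.…, retry: rec Z.…}}, more: +{ack: ?Unit.end, data: !Bool.rec Z.…, done: +{ok: rec Z.…, more: end}}}
all 3 steps conform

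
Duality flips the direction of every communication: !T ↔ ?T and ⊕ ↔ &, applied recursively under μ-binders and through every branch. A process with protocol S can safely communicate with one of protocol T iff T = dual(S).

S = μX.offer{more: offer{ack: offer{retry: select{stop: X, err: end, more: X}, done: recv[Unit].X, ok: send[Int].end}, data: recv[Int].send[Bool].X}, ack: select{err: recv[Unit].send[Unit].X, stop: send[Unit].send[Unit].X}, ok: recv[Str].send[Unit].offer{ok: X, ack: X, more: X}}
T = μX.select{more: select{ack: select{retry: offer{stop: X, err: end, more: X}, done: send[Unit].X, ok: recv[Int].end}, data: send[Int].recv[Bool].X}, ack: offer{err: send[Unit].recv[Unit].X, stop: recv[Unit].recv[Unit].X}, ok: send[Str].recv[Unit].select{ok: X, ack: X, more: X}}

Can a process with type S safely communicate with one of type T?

YES

μX | μX  ✓ (rec unchanged)
  offer{more,ack,ok} | select{more,ack,ok}  ✓ label sets agree
    case more:
      offer{ack,data} | select{ack,data}  ✓ label sets agree
        case ack:
          offer{retry,done,ok} | select{retry,done,ok}  ✓ label sets agree
            case retry:
              select{stop,err,more} | offer{stop,err,more}  ✓ label sets agree
                case stop:
                  X | X  ✓
                case err:
                  end | end  ✓
                case more:
                  X | X  ✓
            case done:
              recv[Unit] | send[Unit]  ✓
                X | X  ✓
            case ok:
              send[Int] | recv[Int]  ✓
                end | end  ✓
        case data:
          recv[Int] | send[Int]  ✓
            send[Bool] | recv[Bool]  ✓
              X | X  ✓
    case ack:
      select{err,stop} | offer{err,stop}  ✓ label sets agree
        case err:
          recv[Unit] | send[Unit]  ✓
            send[Unit] | recv[Unit]  ✓
              X | X  ✓
        case stop:
          send[Unit] | recv[Unit]  ✓
            send[Unit] | recv[Unit]  ✓
              X | X  ✓
    case ok:
      recv[Str] | send[Str]  ✓
        send[Unit] | recv[Unit]  ✓
          offer{ok,ack,more} | select{ok,ack,more}  ✓ label sets agree
            case ok:
              X | X  ✓
            case ack:
              X | X  ✓
            case more:
              X | X  ✓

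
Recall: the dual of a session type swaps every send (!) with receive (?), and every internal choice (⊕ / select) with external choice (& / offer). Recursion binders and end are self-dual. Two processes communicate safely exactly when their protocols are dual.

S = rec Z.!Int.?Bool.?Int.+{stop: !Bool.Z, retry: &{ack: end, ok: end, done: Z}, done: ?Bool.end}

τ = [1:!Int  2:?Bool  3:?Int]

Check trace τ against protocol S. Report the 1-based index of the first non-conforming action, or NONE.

[1] !Int  ok  now at ?Bool.?Int.+{stop: !Bool.rec Z.…, retry: &{ack: end, ok: end, done: rec Z.…}, done: ?Bool.end}
[2] ?Bool  ok  now at ?Int.+{stop: !Bool.rec Z.…, retry: &{ack: end, ok: end, done: rec Z.…}, done: ?Bool.end}
[3] ?Int  ok  now at +{stop: !Bool.rec Z.…, retry: &{ack: end, ok: end, done: rec Z.…}, done: ?Bool.end}
trace exhausted — no violation

NONE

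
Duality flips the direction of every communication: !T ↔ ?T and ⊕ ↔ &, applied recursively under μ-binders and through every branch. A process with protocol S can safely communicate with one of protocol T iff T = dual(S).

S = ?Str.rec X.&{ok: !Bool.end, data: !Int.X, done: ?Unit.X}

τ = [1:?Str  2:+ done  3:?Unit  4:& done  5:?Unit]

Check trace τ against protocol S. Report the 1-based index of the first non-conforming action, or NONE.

[1] ?Str  ok  state: rec X.…
[2] got + done, protocol expects & ok or & data or & done  ✗

2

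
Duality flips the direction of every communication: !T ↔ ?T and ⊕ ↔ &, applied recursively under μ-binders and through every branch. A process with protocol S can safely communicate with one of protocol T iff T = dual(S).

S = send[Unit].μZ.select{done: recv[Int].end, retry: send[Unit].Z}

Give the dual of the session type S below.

recv[Unit].μZ.offer{done: send[Int].end, retry: recv[Unit].Z}

send[Unit] ↦ recv[Unit]
  μZ ↦ μZ  (binder kept)
    select{done,retry} ↦ offer{done,retry}  (⊕→&)
      case done:
        recv[Int] ↦ send[Int]
          dual(end) = end
      case retry:
        send[Unit] ↦ recv[Unit]
          dual(Z) = Z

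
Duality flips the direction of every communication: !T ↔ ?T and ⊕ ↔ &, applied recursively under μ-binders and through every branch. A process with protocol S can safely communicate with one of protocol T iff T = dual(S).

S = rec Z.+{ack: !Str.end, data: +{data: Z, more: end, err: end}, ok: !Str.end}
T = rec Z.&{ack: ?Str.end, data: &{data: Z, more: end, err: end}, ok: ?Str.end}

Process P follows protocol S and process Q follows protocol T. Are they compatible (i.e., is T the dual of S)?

YES

rec Z | rec Z  ok (binder kept)
  +{ack,data,ok} | &{ack,data,ok}  ok label sets agree
    [ack]
      !Str | ?Str  ok
        end | end  ok
    [data]
      +{data,more,err} | &{data,more,err}  ok label sets agree
        [data]
          Z | Z  ok
        [more]
          end | end  ok
        [err]
          end | end  ok
    [ok]
      !Str | ?Str  ok
        end | end  ok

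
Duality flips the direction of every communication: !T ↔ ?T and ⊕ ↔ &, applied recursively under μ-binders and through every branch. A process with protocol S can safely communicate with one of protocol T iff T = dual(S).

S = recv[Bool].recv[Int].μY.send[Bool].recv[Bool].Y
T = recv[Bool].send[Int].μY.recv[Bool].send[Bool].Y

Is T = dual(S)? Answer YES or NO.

NO

recv[Bool] ‖ recv[Bool]  ✗ same direction on both sides — not dual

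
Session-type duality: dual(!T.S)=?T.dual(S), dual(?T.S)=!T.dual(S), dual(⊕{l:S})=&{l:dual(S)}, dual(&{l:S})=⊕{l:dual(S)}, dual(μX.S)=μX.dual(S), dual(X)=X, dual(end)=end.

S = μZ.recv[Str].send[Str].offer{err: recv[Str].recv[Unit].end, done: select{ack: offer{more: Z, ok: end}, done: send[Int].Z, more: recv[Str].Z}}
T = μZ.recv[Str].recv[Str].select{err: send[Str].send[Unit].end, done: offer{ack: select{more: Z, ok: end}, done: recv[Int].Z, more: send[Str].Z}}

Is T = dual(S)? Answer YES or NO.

μZ ‖ μZ  ok (μ self-dual)
  recv[Str] ‖ recv[Str]  ✗ same direction on both sides — not dual

NO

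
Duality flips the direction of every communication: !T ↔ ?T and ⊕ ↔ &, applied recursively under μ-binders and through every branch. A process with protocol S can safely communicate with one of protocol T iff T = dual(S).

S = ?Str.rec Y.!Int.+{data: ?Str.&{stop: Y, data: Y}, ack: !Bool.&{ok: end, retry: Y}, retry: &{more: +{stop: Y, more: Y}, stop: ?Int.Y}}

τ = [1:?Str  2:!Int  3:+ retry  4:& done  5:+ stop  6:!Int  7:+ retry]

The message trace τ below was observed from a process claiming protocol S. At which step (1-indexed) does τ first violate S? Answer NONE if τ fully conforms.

step 1: ?Str  ✓  state: rec Y.…
step 2: !Int  ✓  state: +{data: ?Str.&{stop: rec Y.…, data: rec Y.…}, ack: !Bool.&{ok: end, retry: rec Y.…}, retry: &{more: +{stop: rec Y.…, more: rec Y.…}, stop: ?Int.rec Y.…}}
step 3: + retry  ✓  state: &{more: +{stop: rec Y.…, more: rec Y.…}, stop: ?Int.rec Y.…}
step 4: got & done, protocol expects & more or & stop  ✗

4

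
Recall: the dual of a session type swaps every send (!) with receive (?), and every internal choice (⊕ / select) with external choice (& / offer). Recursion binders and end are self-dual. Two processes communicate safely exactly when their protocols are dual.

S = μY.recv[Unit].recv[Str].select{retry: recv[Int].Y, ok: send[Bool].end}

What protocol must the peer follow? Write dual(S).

μY ↦ μY  (μ self-dual)
  recv[Unit] ↦ send[Unit]
    recv[Str] ↦ send[Str]
      select{retry,ok} ↦ offer{retry,ok}  (internal→external)
        • retry:
          recv[Int] ↦ send[Int]
            dual(Y) = Y
        • ok:
          send[Bool] ↦ recv[Bool]
            dual(end) = end

μY.send[Unit].send[Str].offer{retry: send[Int].Y, ok: recv[Bool].end}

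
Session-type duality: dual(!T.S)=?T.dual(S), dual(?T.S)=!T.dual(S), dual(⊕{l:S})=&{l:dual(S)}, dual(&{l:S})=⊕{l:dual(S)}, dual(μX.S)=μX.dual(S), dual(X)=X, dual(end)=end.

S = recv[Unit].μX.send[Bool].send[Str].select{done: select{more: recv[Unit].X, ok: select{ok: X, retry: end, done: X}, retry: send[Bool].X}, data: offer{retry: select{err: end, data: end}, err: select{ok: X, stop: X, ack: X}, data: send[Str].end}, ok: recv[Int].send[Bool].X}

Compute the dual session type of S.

recv[Unit] → send[Unit]
  μX → μX  (μ self-dual)
    send[Bool] → recv[Bool]
      send[Str] → recv[Str]
        select{done,data,ok} → offer{done,data,ok}  (⊕→&)
          case done:
            select{more,ok,retry} → offer{more,ok,retry}  (⊕→&)
              case more:
                recv[Unit] → send[Unit]
                  X self-dual
              case ok:
                select{ok,retry,done} → offer{ok,retry,done}  (⊕→&)
                  case ok:
                    X self-dual
                  case retry:
                    end self-dual
                  case done:
                    X self-dual
              case retry:
                send[Bool] → recv[Bool]
                  X self-dual
          case data:
            offer{retry,err,data} → select{retry,err,data}  (external→internal)
              case retry:
                select{err,data} → offer{err,data}  (⊕→&)
                  case err:
                    end self-dual
                  case data:
                    end self-dual
              case err:
                select{ok,stop,ack} → offer{ok,stop,ack}  (⊕→&)
                  case ok:
                    X self-dual
                  case stop:
                    X self-dual
                  case ack:
                    X self-dual
              case data:
                send[Str] → recv[Str]
                  end self-dual
          case ok:
            recv[Int] → send[Int]
              send[Bool] → recv[Bool]
                X self-dual

send[Unit].μX.recv[Bool].recv[Str].offer{done: offer{more: send[Unit].X, ok: offer{ok: X, retry: end, done: X}, retry: recv[Bool].X}, data: select{retry: offer{err: end, data: end}, err: offer{ok: X, stop: X, ack: X}, data: recv[Str].end}, ok: send[Int].recv[Bool].X}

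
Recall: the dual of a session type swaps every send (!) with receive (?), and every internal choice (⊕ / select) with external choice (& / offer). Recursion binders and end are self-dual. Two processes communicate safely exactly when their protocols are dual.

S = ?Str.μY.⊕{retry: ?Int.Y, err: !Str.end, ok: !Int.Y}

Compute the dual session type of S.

?Str → !Str
  μY → μY  (rec unchanged)
    ⊕{retry,err,ok} → &{retry,err,ok}  (⊕→&)
      case retry:
        ?Int → !Int
          Y ↦ Y
      case err:
        !Str → ?Str
          end ↦ end
      case ok:
        !Int → ?Int
          Y ↦ Y

!Str.μY.&{retry: !Int.Y, err: ?Str.end, ok: ?Int.Y}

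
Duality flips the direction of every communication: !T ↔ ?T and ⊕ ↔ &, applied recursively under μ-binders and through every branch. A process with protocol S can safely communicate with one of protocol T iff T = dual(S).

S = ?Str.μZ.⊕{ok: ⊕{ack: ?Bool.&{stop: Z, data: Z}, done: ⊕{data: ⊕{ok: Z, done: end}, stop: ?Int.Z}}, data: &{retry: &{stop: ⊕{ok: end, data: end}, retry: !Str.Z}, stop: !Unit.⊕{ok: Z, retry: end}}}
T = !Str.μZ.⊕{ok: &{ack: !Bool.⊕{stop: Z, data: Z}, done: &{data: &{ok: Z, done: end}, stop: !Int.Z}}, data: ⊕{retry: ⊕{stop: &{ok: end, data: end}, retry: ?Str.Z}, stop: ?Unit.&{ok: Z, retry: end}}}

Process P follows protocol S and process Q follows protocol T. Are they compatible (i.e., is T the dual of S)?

?Str ‖ !Str  ✓
  μZ ‖ μZ  ✓ (μ self-dual)
    ⊕{ok,data} ‖ ⊕{ok,data}  ✗ choice polarity not flipped — not dual

NO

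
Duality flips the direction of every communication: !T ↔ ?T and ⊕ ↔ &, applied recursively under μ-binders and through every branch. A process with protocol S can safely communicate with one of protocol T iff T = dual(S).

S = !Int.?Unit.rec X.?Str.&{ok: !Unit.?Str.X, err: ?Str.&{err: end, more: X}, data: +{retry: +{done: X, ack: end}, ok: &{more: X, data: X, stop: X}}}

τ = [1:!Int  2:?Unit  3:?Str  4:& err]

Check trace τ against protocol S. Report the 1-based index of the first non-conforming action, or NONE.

@1 !Int  ok  state: ?Unit.rec X.…
@2 ?Unit  ok  state: rec X.…
@3 ?Str  ok  state: &{ok: !Unit.?Str.rec X.…, err: ?Str.&{err: end, more: rec X.…}, data: +{retry: +{done: rec X.…, ack: end}, ok: &{more: rec X.…, data: rec X.…, stop: rec X.…}}}
@4 & err  ok  state: ?Str.&{err: end, more: rec X.…}
all 4 steps conform

NONE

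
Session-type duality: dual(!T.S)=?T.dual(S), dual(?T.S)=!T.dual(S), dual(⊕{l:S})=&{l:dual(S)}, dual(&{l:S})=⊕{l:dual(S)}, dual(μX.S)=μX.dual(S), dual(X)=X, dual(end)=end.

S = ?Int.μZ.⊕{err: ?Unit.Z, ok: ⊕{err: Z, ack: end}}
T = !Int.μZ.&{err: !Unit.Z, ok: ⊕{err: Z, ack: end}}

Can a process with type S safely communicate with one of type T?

?Int vs !Int  ok
  μZ vs μZ  ok (rec unchanged)
    ⊕{err,ok} vs &{err,ok}  ok labels match
      case err:
        ?Unit vs !Unit  ok
          Z vs Z  ok
      case ok:
        ⊕{err,ack} vs ⊕{err,ack}  ✗ choice polarity not flipped — not dual

NO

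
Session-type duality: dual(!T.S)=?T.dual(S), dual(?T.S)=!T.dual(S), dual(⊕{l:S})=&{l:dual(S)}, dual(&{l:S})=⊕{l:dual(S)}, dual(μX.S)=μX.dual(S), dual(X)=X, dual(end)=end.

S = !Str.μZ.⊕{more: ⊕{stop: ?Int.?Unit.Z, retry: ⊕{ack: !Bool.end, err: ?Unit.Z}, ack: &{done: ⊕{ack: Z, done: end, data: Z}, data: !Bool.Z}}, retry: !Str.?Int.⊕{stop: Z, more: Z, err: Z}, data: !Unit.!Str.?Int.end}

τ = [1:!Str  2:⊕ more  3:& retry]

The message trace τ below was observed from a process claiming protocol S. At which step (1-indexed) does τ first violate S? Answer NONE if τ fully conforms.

3

@1 !Str  ✓  state: μZ.…
@2 ⊕ more  ✓  state: ⊕{stop: ?Int.?Unit.μZ.…, retry: ⊕{ack: !Bool.end, err: ?Unit.μZ.…}, ack: &{done: ⊕{ack: μZ.…, done: end, data: μZ.…}, data: !Bool.μZ.…}}
@3 got & retry, protocol expects ⊕ stop or ⊕ retry or ⊕ ack  ✗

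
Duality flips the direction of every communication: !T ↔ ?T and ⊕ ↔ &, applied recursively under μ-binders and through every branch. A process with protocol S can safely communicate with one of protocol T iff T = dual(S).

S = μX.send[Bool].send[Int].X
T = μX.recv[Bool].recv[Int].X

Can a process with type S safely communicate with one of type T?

μX | μX  ok (binder kept)
  send[Bool] | recv[Bool]  ok
    send[Int] | recv[Int]  ok
      X | X  ok

YES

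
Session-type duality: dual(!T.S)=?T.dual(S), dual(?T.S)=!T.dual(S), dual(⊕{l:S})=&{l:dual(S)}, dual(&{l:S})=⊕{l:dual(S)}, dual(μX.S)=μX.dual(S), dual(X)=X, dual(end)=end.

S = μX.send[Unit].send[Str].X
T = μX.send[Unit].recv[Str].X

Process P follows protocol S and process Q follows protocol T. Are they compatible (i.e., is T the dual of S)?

NO

μX vs μX  ok (binder kept)
  send[Unit] vs send[Unit]  ✗ same direction on both sides — not dual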